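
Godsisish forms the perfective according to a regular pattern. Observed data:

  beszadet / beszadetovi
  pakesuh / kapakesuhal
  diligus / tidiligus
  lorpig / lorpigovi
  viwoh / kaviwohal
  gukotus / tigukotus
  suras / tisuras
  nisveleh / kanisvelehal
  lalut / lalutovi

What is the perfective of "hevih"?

gukotus and pakesuh both have last vowel 'u' yet inflect differently (tigukotus, kapakesuhal), so the last vowel is not what conditions the rule; the final letter is.
"hevih" ends in -h. The stems ending in -h (pakesuh → kapakesuhal, nisveleh → kanisvelehal, viwoh → kaviwohal) add ka- … -al around the stem.
The other patterns: stems ending in -s add the prefix ti-; stems ending in -g or -t add -ovi.
So hevih → kahevihal.

kahevihal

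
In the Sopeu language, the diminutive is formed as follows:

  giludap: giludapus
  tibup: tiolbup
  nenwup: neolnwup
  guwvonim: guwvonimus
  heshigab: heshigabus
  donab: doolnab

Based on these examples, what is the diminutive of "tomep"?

donab and heshigab both end in -b yet inflect differently (doolnab, heshigabus), so the final letter is not what conditions the rule; the number of vowels is.
"tomep" has 2 vowels. The stems with 2 vowels (donab → doolnab, nenwup → neolnwup, tibup → tiolbup) insert -ol- after the first vowel.
The other pattern: stems with 3 vowels add -us.
So tomep → toolmep.

toolmep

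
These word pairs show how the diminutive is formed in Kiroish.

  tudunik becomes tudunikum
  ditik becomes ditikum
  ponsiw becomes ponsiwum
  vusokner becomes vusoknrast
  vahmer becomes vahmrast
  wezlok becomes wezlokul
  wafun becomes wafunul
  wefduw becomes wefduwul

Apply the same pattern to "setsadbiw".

setsadbiwum

"setsadbiw" has last vowel 'i'. The stems whose last vowel is 'i' (tudunik → tudunikum, ditik → ditikum, ponsiw → ponsiwum) add -um.
So setsadbiw → setsadbiwum.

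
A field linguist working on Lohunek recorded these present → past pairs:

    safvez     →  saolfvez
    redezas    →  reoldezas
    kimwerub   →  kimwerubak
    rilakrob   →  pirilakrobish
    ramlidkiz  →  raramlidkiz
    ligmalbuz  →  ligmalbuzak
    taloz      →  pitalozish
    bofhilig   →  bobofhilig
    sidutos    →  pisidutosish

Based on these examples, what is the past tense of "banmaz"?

baolnmaz

kimwerub and rilakrob both end in -b yet inflect differently (kimwerubak, pirilakrobish), so the final letter is not what conditions the rule; the last vowel is.
"banmaz" has last vowel 'a'. The one such stem in the data (redezas → reoldezas) inserts -ol- after the first vowel (as does safvez), so the same rule applies.
The other patterns: stems whose last vowel is 'u' add -ak; stems whose last vowel is 'o' add pi- … -ish around the stem; stems whose last vowel is 'i' repeat the first consonant+vowel as a prefix.
So banmaz → baolnmaz.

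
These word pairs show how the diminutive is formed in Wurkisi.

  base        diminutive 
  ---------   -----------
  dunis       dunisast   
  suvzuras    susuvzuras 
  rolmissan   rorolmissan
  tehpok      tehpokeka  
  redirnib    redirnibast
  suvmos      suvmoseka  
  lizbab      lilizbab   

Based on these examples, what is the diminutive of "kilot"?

"kilot" has last vowel 'o'. The stems whose last vowel is 'o' (tehpok → tehpokeka, suvmos → suvmoseka) add -eka.
So kilot → kiloteka.

kiloteka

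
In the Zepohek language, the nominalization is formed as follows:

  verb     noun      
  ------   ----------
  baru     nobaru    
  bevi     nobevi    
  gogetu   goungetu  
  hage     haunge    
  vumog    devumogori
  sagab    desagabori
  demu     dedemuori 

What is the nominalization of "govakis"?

gounvakis

"govakis" begins with g-. The one such stem in the data (gogetu → goungetu) inserts -un- after the first vowel (as does hage), so the same rule applies.
The other patterns: stems beginning with b- add the prefix no-; stems beginning with d-, s- or v- add de- … -ori around the stem.
So govakis → gounvakis.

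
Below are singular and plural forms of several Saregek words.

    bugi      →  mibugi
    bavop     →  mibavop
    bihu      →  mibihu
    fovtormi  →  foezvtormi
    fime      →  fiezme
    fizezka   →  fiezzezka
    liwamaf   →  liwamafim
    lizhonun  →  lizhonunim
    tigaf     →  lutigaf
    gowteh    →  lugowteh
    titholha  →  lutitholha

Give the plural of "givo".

bugi and fovtormi both end in -i yet inflect differently (mibugi, foezvtormi), so the final letter is not what conditions the rule; the first letter is.
"givo" begins with g-. The one such stem in the data (gowteh → lugowteh) adds the prefix lu-, so the same rule applies.
The other patterns: stems beginning with b- add the prefix mi-; stems beginning with f- insert -ez- after the first vowel; stems beginning with l- add -im.
So givo → lugivo.

lugivo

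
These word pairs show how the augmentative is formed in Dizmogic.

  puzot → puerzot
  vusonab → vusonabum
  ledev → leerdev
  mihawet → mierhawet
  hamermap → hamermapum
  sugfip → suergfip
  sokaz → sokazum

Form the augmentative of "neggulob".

neerggulob

hamermap and sugfip both end in -p yet inflect differently (hamermapum, suergfip), so the final letter is not what conditions the rule; the last vowel is.
"neggulob" has last vowel 'o'. The one such stem in the data (puzot → puerzot) inserts -er- after the first vowel (as do ledev, mihawet), so the same rule applies.
So neggulob → neerggulob.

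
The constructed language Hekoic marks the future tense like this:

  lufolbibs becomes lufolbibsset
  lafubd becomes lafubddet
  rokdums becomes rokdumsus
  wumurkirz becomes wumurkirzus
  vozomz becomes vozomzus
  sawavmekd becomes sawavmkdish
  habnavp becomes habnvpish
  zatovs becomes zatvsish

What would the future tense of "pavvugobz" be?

pavvugobzzet

"pavvugobz" has second-to-last letter 'b'. The stems whose second-to-last letter is 'b' (lufolbibs → lufolbibsset, lafubd → lafubddet) double the final consonant and add -et.
So pavvugobz → pavvugobzzet.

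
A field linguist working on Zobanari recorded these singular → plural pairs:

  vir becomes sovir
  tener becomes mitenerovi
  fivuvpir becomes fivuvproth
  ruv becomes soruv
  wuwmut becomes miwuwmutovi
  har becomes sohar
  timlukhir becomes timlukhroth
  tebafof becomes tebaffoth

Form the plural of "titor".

mititorovi

har and tener both end in -r yet inflect differently (sohar, mitenerovi), so the final letter is not what conditions the rule; the number of vowels is.
"titor" has 2 vowels. The stems with 2 vowels (wuwmut → miwuwmutovi, tener → mitenerovi) add mi- … -ovi around the stem.
So titor → mititorovi.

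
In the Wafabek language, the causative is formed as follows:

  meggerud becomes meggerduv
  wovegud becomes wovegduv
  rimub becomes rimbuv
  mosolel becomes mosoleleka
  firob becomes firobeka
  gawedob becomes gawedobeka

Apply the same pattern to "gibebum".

gibebmuv

rimub and firob both end in -b yet inflect differently (rimbuv, firobeka), so the final letter is not what conditions the rule; the last vowel is.
"gibebum" has last vowel 'u'. The stems whose last vowel is 'u' (meggerud → meggerduv, wovegud → wovegduv, rimub → rimbuv) delete the last vowel and add -uv.
So gibebum → gibebmuv.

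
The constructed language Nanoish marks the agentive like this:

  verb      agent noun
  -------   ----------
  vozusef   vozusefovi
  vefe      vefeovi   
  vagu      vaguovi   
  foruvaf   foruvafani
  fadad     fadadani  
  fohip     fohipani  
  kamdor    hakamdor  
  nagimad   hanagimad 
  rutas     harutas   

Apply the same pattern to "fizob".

fizobani

vozusef and foruvaf both end in -f yet inflect differently (vozusefovi, foruvafani), so the final letter is not what conditions the rule; the first letter is.
"fizob" begins with f-. The stems beginning with f- (foruvaf → foruvafani, fadad → fadadani, fohip → fohipani) add -ani.
The other patterns: stems beginning with v- add -ovi; stems beginning with k-, n- or r- add the prefix ha-.
So fizob → fizobani.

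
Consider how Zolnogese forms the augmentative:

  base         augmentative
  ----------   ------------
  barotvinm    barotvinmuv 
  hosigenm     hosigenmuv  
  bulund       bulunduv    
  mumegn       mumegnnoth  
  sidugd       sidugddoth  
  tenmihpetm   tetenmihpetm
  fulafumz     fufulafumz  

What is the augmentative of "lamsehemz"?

"lamsehemz" has second-to-last letter 'm'. The one such stem in the data (fulafumz → fufulafumz) repeats the first consonant+vowel as a prefix (as does tenmihpetm), so the same rule applies.
The other patterns: stems whose second-to-last letter is 'n' add -uv; stems whose second-to-last letter is 'g' double the final consonant and add -oth.
So lamsehemz → lalamsehemz.

lalamsehemz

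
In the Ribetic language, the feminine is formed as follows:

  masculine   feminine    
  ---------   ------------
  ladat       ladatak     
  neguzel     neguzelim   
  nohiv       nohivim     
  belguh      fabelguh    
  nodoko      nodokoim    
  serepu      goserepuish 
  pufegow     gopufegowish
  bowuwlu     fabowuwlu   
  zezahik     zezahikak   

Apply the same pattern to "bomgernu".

serepu and bowuwlu both end in -u yet inflect differently (goserepuish, fabowuwlu), so the final letter is not what conditions the rule; the first letter is.
"bomgernu" begins with b-. The stems beginning with b- (bowuwlu → fabowuwlu, belguh → fabelguh) add the prefix fa-.
The other patterns: stems beginning with p- or s- add go- … -ish around the stem; stems beginning with n- add -im; stems beginning with l- or z- add -ak.
So bomgernu → fabomgernu.

fabomgernu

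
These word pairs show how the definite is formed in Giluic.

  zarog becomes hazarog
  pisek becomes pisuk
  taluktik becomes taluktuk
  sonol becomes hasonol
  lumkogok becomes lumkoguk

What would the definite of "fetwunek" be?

"fetwunek" ends in -k. The stems ending in -k (taluktik → taluktuk, pisek → pisuk, lumkogok → lumkoguk) change the last vowel to 'u'.
The other pattern: stems ending in -g or -l add the prefix ha-.
So fetwunek → fetwunuk.

fetwunuk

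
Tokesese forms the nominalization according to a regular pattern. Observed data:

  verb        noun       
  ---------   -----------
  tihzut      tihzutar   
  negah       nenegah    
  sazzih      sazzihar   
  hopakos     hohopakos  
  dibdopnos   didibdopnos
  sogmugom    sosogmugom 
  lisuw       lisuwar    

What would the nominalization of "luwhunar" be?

negah and sazzih both end in -h yet inflect differently (nenegah, sazzihar), so the final letter is not what conditions the rule; the last vowel is.
"luwhunar" has last vowel 'a'. The one such stem in the data (negah → nenegah) repeats the first consonant+vowel as a prefix (as do hopakos, sogmugom), so the same rule applies.
So luwhunar → luluwhunar.

luluwhunar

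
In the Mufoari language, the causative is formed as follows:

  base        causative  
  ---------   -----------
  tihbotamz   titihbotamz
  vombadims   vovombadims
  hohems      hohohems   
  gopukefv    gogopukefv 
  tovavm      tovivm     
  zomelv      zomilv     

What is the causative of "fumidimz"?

fufumidimz

zomelv and gopukefv both end in -v yet inflect differently (zomilv, gogopukefv), so the final letter is not what conditions the rule; the second-to-last letter is.
"fumidimz" has second-to-last letter 'm'. The stems whose second-to-last letter is 'm' (tihbotamz → titihbotamz, hohems → hohohems, vombadims → vovombadims) repeat the first consonant+vowel as a prefix.
So fumidimz → fufumidimz.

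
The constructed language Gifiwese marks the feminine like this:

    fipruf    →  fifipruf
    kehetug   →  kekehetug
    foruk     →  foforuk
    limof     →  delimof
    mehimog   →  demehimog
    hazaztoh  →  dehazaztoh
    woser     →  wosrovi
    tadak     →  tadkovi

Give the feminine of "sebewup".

fipruf and limof both end in -f yet inflect differently (fifipruf, delimof), so the final letter is not what conditions the rule; the last vowel is.
"sebewup" has last vowel 'u'. The stems whose last vowel is 'u' (fipruf → fifipruf, kehetug → kekehetug, foruk → foforuk) repeat the first consonant+vowel as a prefix.
So sebewup → sesebewup.

sesebewup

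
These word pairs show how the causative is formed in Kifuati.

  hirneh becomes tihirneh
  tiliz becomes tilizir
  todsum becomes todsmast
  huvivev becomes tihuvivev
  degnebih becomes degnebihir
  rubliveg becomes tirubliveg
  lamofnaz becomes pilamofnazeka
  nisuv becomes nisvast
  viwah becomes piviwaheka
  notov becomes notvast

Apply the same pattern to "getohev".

viwah and degnebih both end in -h yet inflect differently (piviwaheka, degnebihir), so the final letter is not what conditions the rule; the last vowel is.
"getohev" has last vowel 'e'. The stems whose last vowel is 'e' (huvivev → tihuvivev, rubliveg → tirubliveg, hirneh → tihirneh) add the prefix ti-.
So getohev → tigetohev.

tigetohev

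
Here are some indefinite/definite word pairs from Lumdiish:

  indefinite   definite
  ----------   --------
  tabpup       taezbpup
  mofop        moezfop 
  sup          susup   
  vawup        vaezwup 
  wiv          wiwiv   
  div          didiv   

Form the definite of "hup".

"hup" has 1 vowel. The stems with 1 vowel (wiv → wiwiv, sup → susup, div → didiv) repeat the first consonant+vowel as a prefix.
So hup → huhup.

huhup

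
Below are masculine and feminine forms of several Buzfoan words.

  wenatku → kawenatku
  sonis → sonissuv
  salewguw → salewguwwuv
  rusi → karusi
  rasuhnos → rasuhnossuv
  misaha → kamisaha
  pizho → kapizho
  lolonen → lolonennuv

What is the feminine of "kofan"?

kofannuv

wenatku and salewguw both have last vowel 'u' yet inflect differently (kawenatku, salewguwwuv), so the last vowel is not what conditions the rule; whether the stem ends in a vowel or a consonant is.
"kofan" ends in a consonant. The stems ending in a consonant (lolonen → lolonennuv, salewguw → salewguwwuv, rasuhnos → rasuhnossuv) double the final consonant and add -uv.
The other pattern: stems ending in a vowel add the prefix ka-.
So kofan → kofannuv.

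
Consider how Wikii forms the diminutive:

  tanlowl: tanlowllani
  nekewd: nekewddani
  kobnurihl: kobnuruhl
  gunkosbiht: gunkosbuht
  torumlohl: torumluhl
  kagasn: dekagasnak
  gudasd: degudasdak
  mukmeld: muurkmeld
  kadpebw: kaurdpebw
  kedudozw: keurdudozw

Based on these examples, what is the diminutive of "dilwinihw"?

dilwinuhw

tanlowl and kobnurihl both end in -l yet inflect differently (tanlowllani, kobnuruhl), so the final letter is not what conditions the rule; the second-to-last letter is.
"dilwinihw" has second-to-last letter 'h'. The stems whose second-to-last letter is 'h' (kobnurihl → kobnuruhl, gunkosbiht → gunkosbuht, torumlohl → torumluhl) change the last vowel to 'u'.
So dilwinihw → dilwinuhw.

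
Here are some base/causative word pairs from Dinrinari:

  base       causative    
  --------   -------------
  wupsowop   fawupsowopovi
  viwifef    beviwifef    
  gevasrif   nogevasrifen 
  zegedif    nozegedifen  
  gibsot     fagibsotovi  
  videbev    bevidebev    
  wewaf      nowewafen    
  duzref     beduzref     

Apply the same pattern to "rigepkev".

berigepkev

viwifef and wewaf both end in -f yet inflect differently (beviwifef, nowewafen), so the final letter is not what conditions the rule; the last vowel is.
"rigepkev" has last vowel 'e'. The stems whose last vowel is 'e' (viwifef → beviwifef, duzref → beduzref, videbev → bevidebev) add the prefix be-.
The other patterns: stems whose last vowel is 'o' add fa- … -ovi around the stem; stems whose last vowel is 'a' or 'i' add no- … -en around the stem.
So rigepkev → berigepkev.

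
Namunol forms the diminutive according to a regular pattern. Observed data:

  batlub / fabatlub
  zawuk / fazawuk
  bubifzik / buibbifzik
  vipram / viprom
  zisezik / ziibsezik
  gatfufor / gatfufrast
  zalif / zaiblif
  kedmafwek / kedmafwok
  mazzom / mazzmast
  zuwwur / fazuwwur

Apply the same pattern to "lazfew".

kedmafwek and zawuk both end in -k yet inflect differently (kedmafwok, fazawuk), so the final letter is not what conditions the rule; the last vowel is.
"lazfew" has last vowel 'e'. The one such stem in the data (kedmafwek → kedmafwok) changes the last vowel to 'o' (as does vipram), so the same rule applies.
The other patterns: stems whose last vowel is 'u' add the prefix fa-; stems whose last vowel is 'o' delete the last vowel and add -ast; stems whose last vowel is 'i' insert -ib- after the first vowel.
So lazfew → lazfow.

lazfow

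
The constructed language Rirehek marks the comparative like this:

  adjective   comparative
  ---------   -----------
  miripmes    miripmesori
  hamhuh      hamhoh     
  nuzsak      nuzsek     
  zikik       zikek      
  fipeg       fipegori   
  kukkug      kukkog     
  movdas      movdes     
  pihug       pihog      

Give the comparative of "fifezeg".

fifezegori

kukkug and fipeg both end in -g yet inflect differently (kukkog, fipegori), so the final letter is not what conditions the rule; the last vowel is.
"fifezeg" has last vowel 'e'. The stems whose last vowel is 'e' (miripmes → miripmesori, fipeg → fipegori) add -ori.
So fifezeg → fifezegori.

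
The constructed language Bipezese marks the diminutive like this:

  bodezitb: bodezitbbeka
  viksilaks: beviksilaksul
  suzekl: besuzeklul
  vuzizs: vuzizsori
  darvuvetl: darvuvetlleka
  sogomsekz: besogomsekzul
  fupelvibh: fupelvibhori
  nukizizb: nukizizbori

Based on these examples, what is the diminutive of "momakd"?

darvuvetl and suzekl both end in -l yet inflect differently (darvuvetlleka, besuzeklul), so the final letter is not what conditions the rule; the second-to-last letter is.
"momakd" has second-to-last letter 'k'. The stems whose second-to-last letter is 'k' (viksilaks → beviksilaksul, suzekl → besuzeklul, sogomsekz → besogomsekzul) add be- … -ul around the stem.
So momakd → bemomakdul.

bemomakdul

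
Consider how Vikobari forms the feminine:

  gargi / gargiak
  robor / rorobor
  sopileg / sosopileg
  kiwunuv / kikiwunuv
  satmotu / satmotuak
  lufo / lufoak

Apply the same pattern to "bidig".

bibidig

"bidig" ends in a consonant. The stems ending in a consonant (robor → rorobor, sopileg → sosopileg, kiwunuv → kikiwunuv) repeat the first consonant+vowel as a prefix.
The other pattern: stems ending in a vowel add -ak.
So bidig → bibidig.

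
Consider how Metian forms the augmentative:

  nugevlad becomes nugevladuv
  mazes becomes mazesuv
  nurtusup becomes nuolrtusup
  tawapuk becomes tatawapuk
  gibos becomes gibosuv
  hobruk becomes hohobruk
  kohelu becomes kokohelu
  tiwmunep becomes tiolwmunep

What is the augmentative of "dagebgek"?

nurtusup and tawapuk both have last vowel 'u' yet inflect differently (nuolrtusup, tatawapuk), so the last vowel is not what conditions the rule; the final letter is.
"dagebgek" ends in -k. The stems ending in -k (tawapuk → tatawapuk, hobruk → hohobruk) repeat the first consonant+vowel as a prefix.
The other patterns: stems ending in -p insert -ol- after the first vowel; stems ending in -d or -s add -uv.
So dagebgek → dadagebgek.

dadagebgek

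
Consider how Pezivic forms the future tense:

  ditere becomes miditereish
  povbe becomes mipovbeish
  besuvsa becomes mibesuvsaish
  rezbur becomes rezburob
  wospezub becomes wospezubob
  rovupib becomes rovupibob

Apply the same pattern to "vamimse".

mivamimseish

"vamimse" ends in a vowel. The stems ending in a vowel (ditere → miditereish, povbe → mipovbeish, besuvsa → mibesuvsaish) add mi- … -ish around the stem.
The other pattern: stems ending in a consonant add -ob.
So vamimse → mivamimseish.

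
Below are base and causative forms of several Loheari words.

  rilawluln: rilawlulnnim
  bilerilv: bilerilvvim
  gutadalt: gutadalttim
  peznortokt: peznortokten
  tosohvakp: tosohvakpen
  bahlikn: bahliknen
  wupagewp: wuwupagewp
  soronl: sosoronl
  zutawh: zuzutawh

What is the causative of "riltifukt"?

gutadalt and peznortokt both end in -t yet inflect differently (gutadalttim, peznortokten), so the final letter is not what conditions the rule; the second-to-last letter is.
"riltifukt" has second-to-last letter 'k'. The stems whose second-to-last letter is 'k' (peznortokt → peznortokten, tosohvakp → tosohvakpen, bahlikn → bahliknen) add -en.
So riltifukt → riltifukten.

riltifukten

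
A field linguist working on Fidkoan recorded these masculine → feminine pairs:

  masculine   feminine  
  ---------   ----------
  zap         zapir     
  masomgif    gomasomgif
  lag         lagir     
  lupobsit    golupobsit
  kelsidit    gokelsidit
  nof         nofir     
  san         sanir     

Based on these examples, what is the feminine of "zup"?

zupir

masomgif and nof both end in -f yet inflect differently (gomasomgif, nofir), so the final letter is not what conditions the rule; the number of vowels is.
"zup" has 1 vowel. The stems with 1 vowel (san → sanir, nof → nofir, zap → zapir) add -ir.
So zup → zupir.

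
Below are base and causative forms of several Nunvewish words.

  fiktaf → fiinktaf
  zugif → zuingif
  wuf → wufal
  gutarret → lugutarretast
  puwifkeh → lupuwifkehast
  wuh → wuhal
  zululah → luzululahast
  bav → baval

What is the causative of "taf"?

tafal

"taf" has 1 vowel. The stems with 1 vowel (wuf → wufal, wuh → wuhal, bav → baval) add -al.
So taf → tafal.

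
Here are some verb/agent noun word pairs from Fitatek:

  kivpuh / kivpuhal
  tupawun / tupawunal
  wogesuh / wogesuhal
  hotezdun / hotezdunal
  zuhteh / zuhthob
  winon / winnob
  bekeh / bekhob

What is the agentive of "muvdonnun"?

kivpuh and zuhteh both end in -h yet inflect differently (kivpuhal, zuhthob), so the final letter is not what conditions the rule; the last vowel is.
"muvdonnun" has last vowel 'u'. The stems whose last vowel is 'u' (kivpuh → kivpuhal, tupawun → tupawunal, wogesuh → wogesuhal) add -al.
The other pattern: stems whose last vowel is 'e' or 'o' delete the last vowel and add -ob.
So muvdonnun → muvdonnunal.

muvdonnunal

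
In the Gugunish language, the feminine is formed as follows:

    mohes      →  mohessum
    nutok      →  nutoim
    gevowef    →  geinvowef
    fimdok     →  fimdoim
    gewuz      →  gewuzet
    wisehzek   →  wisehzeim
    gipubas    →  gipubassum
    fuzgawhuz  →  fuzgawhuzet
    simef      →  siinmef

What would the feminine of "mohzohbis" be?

mohzohbissum

wisehzek and gevowef both have last vowel 'e' yet inflect differently (wisehzeim, geinvowef), so the last vowel is not what conditions the rule; the final letter is.
"mohzohbis" ends in -s. The stems ending in -s (gipubas → gipubassum, mohes → mohessum) double the final consonant and add -um.
So mohzohbis → mohzohbissum.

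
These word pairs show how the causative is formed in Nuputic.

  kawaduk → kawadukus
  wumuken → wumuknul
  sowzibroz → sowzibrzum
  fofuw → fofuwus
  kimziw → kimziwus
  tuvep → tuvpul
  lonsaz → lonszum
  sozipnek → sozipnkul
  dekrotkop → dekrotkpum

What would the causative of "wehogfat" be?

wehogftum

dekrotkop and tuvep both end in -p yet inflect differently (dekrotkpum, tuvpul), so the final letter is not what conditions the rule; the last vowel is.
"wehogfat" has last vowel 'a'. The one such stem in the data (lonsaz → lonszum) deletes the last vowel and adds -um (as do dekrotkop, sowzibroz), so the same rule applies.
The other patterns: stems whose last vowel is 'e' delete the last vowel and add -ul; stems whose last vowel is 'i' or 'u' add -us.
So wehogfat → wehogftum.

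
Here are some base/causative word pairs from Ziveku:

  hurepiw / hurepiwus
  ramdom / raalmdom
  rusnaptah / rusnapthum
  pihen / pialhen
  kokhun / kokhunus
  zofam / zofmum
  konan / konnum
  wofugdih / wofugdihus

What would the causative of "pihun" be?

pihunus

pihen and konan both end in -n yet inflect differently (pialhen, konnum), so the final letter is not what conditions the rule; the last vowel is.
"pihun" has last vowel 'u'. The one such stem in the data (kokhun → kokhunus) adds -us, so the same rule applies.
The other patterns: stems whose last vowel is 'e' or 'o' insert -al- after the first vowel; stems whose last vowel is 'a' delete the last vowel and add -um.
So pihun → pihunus.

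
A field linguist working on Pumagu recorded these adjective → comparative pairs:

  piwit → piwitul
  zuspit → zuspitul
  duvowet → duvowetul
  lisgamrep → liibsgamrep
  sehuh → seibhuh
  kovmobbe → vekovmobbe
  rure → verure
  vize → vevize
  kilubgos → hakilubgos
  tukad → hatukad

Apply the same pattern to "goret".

duvowet and lisgamrep both have last vowel 'e' yet inflect differently (duvowetul, liibsgamrep), so the last vowel is not what conditions the rule; the final letter is.
"goret" ends in -t. The stems ending in -t (piwit → piwitul, zuspit → zuspitul, duvowet → duvowetul) add -ul.
The other patterns: stems ending in -h or -p insert -ib- after the first vowel; stems ending in -e add the prefix ve-; stems ending in -d or -s add the prefix ha-.
So goret → goretul.

goretul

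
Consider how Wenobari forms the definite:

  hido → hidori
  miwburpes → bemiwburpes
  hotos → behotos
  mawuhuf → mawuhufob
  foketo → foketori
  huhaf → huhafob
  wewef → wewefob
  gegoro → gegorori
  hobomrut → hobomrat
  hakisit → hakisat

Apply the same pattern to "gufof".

gufofob

"gufof" ends in -f. The stems ending in -f (mawuhuf → mawuhufob, wewef → wewefob, huhaf → huhafob) add -ob.
So gufof → gufofob.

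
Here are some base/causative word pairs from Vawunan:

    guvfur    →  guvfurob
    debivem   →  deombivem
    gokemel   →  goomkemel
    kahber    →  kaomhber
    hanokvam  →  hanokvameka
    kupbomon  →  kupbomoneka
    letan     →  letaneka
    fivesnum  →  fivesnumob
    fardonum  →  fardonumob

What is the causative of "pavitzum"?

debivem and fardonum both end in -m yet inflect differently (deombivem, fardonumob), so the final letter is not what conditions the rule; the last vowel is.
"pavitzum" has last vowel 'u'. The stems whose last vowel is 'u' (fardonum → fardonumob, guvfur → guvfurob, fivesnum → fivesnumob) add -ob.
The other patterns: stems whose last vowel is 'e' insert -om- after the first vowel; stems whose last vowel is 'a' or 'o' add -eka.
So pavitzum → pavitzumob.

pavitzumob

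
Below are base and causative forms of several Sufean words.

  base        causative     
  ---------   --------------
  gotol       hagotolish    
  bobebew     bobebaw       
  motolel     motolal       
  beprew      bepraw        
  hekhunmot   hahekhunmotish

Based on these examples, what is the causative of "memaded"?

memadad

motolel and gotol both end in -l yet inflect differently (motolal, hagotolish), so the final letter is not what conditions the rule; the last vowel is.
"memaded" has last vowel 'e'. The stems whose last vowel is 'e' (beprew → bepraw, motolel → motolal, bobebew → bobebaw) change the last vowel to 'a'.
The other pattern: stems whose last vowel is 'o' add ha- … -ish around the stem.
So memaded → memadad.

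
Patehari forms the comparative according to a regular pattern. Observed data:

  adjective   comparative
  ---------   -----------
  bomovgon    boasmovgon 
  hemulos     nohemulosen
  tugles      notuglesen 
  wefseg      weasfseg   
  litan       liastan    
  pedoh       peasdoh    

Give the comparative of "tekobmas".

notekobmasen

tugles and wefseg both have last vowel 'e' yet inflect differently (notuglesen, weasfseg), so the last vowel is not what conditions the rule; the final letter is.
"tekobmas" ends in -s. The stems ending in -s (tugles → notuglesen, hemulos → nohemulosen) add no- … -en around the stem.
The other pattern: stems ending in -g, -h or -n insert -as- after the first vowel.
So tekobmas → notekobmasen.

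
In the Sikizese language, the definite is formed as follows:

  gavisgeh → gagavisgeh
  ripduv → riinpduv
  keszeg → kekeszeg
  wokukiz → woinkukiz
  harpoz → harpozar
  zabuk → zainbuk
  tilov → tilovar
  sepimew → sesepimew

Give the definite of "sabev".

ripduv and tilov both end in -v yet inflect differently (riinpduv, tilovar), so the final letter is not what conditions the rule; the last vowel is.
"sabev" has last vowel 'e'. The stems whose last vowel is 'e' (gavisgeh → gagavisgeh, sepimew → sesepimew, keszeg → kekeszeg) repeat the first consonant+vowel as a prefix.
So sabev → sasabev.

sasabev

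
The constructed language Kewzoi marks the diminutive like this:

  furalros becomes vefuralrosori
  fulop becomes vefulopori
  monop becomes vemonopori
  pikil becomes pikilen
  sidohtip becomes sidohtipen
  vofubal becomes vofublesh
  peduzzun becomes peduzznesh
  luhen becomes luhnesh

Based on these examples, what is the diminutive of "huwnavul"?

huwnavlesh

"huwnavul" has last vowel 'u'. The one such stem in the data (peduzzun → peduzznesh) deletes the last vowel and adds -esh (as do vofubal, luhen), so the same rule applies.
So huwnavul → huwnavlesh.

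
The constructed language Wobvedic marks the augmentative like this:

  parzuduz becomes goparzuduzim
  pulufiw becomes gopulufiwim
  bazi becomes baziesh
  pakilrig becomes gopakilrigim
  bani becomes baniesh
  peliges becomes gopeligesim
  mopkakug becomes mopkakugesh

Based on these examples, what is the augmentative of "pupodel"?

gopupodelim

pakilrig and mopkakug both end in -g yet inflect differently (gopakilrigim, mopkakugesh), so the final letter is not what conditions the rule; the first letter is.
"pupodel" begins with p-. The stems beginning with p- (pakilrig → gopakilrigim, pulufiw → gopulufiwim, parzuduz → goparzuduzim) add go- … -im around the stem.
So pupodel → gopupodelim.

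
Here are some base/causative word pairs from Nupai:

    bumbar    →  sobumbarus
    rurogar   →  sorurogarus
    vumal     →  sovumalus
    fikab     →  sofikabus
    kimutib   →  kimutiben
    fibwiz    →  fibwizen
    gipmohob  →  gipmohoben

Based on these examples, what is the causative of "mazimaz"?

fikab and kimutib both end in -b yet inflect differently (sofikabus, kimutiben), so the final letter is not what conditions the rule; the last vowel is.
"mazimaz" has last vowel 'a'. The stems whose last vowel is 'a' (bumbar → sobumbarus, rurogar → sorurogarus, vumal → sovumalus) add so- … -us around the stem.
The other pattern: stems whose last vowel is 'i' or 'o' add -en.
So mazimaz → somazimazus.

somazimazus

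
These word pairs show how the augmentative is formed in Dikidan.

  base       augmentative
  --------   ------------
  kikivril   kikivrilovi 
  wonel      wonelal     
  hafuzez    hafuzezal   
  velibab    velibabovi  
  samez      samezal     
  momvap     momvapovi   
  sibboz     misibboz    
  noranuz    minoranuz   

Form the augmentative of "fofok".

mifofok

kikivril and wonel both end in -l yet inflect differently (kikivrilovi, wonelal), so the final letter is not what conditions the rule; the last vowel is.
"fofok" has last vowel 'o'. The one such stem in the data (sibboz → misibboz) adds the prefix mi-, so the same rule applies.
So fofok → mifofok.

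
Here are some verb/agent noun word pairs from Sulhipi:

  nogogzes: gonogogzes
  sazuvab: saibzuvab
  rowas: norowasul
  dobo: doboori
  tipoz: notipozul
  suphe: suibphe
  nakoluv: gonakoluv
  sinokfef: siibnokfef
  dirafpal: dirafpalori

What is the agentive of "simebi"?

nogogzes and rowas both end in -s yet inflect differently (gonogogzes, norowasul), so the final letter is not what conditions the rule; the first letter is.
"simebi" begins with s-. The stems beginning with s- (sazuvab → saibzuvab, suphe → suibphe, sinokfef → siibnokfef) insert -ib- after the first vowel.
So simebi → siibmebi.

siibmebi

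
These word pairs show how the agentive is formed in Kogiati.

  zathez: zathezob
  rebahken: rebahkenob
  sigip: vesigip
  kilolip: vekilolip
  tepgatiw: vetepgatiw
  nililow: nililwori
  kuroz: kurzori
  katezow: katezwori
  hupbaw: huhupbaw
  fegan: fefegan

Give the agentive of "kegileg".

tepgatiw and nililow both end in -w yet inflect differently (vetepgatiw, nililwori), so the final letter is not what conditions the rule; the last vowel is.
"kegileg" has last vowel 'e'. The stems whose last vowel is 'e' (zathez → zathezob, rebahken → rebahkenob) add -ob.
The other patterns: stems whose last vowel is 'i' add the prefix ve-; stems whose last vowel is 'o' delete the last vowel and add -ori; stems whose last vowel is 'a' repeat the first consonant+vowel as a prefix.
So kegileg → kegilegob.

kegilegob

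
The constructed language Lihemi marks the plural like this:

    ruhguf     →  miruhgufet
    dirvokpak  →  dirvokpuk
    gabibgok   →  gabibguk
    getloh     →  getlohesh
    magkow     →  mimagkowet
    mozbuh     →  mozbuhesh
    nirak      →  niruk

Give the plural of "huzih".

gabibgok and getloh both have last vowel 'o' yet inflect differently (gabibguk, getlohesh), so the last vowel is not what conditions the rule; the final letter is.
"huzih" ends in -h. The stems ending in -h (getloh → getlohesh, mozbuh → mozbuhesh) add -esh.
So huzih → huzihesh.

huzihesh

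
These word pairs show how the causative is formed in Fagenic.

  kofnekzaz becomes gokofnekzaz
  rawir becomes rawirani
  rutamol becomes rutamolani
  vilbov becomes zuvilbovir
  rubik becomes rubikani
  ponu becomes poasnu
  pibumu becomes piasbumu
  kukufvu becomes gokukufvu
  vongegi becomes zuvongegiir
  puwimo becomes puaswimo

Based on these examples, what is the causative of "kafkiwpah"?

ponu and kukufvu both end in -u yet inflect differently (poasnu, gokukufvu), so the final letter is not what conditions the rule; the first letter is.
"kafkiwpah" begins with k-. The stems beginning with k- (kukufvu → gokukufvu, kofnekzaz → gokofnekzaz) add the prefix go-.
The other patterns: stems beginning with v- add zu- … -ir around the stem; stems beginning with r- add -ani; stems beginning with p- insert -as- after the first vowel.
So kafkiwpah → gokafkiwpah.

gokafkiwpah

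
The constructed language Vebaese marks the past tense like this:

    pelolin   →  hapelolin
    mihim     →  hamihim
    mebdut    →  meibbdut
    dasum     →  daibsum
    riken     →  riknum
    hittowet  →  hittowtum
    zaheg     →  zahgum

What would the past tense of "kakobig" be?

hakakobig

mihim and dasum both end in -m yet inflect differently (hamihim, daibsum), so the final letter is not what conditions the rule; the last vowel is.
"kakobig" has last vowel 'i'. The stems whose last vowel is 'i' (pelolin → hapelolin, mihim → hamihim) add the prefix ha-.
So kakobig → hakakobig.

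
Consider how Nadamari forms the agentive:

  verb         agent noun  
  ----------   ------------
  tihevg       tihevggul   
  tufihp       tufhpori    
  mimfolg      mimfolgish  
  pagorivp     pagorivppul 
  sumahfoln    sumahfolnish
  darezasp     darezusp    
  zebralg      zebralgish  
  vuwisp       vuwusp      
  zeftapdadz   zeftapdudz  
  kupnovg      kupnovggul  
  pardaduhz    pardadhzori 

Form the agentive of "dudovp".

dudovppul

tufihp and pagorivp both end in -p yet inflect differently (tufhpori, pagorivppul), so the final letter is not what conditions the rule; the second-to-last letter is.
"dudovp" has second-to-last letter 'v'. The stems whose second-to-last letter is 'v' (pagorivp → pagorivppul, tihevg → tihevggul, kupnovg → kupnovggul) double the final consonant and add -ul.
So dudovp → dudovppul.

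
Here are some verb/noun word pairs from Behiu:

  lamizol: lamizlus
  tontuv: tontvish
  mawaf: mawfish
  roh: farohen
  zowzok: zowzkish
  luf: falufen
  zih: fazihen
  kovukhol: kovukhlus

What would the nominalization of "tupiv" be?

luf and mawaf both end in -f yet inflect differently (falufen, mawfish), so the final letter is not what conditions the rule; the number of vowels is.
"tupiv" has 2 vowels. The stems with 2 vowels (zowzok → zowzkish, tontuv → tontvish, mawaf → mawfish) delete the last vowel and add -ish.
So tupiv → tupvish.

tupvish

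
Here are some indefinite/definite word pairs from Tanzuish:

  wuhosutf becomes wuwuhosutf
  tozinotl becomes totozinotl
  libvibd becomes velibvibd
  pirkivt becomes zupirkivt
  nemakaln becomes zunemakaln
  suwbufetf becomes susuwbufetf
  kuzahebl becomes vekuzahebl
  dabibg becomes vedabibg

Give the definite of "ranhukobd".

veranhukobd

kuzahebl and tozinotl both end in -l yet inflect differently (vekuzahebl, totozinotl), so the final letter is not what conditions the rule; the second-to-last letter is.
"ranhukobd" has second-to-last letter 'b'. The stems whose second-to-last letter is 'b' (kuzahebl → vekuzahebl, libvibd → velibvibd, dabibg → vedabibg) add the prefix ve-.
So ranhukobd → veranhukobd.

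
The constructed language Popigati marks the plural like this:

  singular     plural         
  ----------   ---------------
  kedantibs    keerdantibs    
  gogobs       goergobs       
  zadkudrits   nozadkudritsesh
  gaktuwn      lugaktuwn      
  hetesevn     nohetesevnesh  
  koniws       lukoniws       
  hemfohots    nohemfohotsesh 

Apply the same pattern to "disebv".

diersebv

kedantibs and koniws both end in -s yet inflect differently (keerdantibs, lukoniws), so the final letter is not what conditions the rule; the second-to-last letter is.
"disebv" has second-to-last letter 'b'. The stems whose second-to-last letter is 'b' (kedantibs → keerdantibs, gogobs → goergobs) insert -er- after the first vowel.
So disebv → diersebv.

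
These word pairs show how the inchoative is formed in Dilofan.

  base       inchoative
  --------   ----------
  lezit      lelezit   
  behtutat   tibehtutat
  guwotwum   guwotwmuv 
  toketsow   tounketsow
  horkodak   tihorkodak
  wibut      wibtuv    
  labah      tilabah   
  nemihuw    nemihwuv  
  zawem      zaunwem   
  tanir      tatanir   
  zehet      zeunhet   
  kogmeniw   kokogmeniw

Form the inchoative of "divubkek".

diunvubkek

"divubkek" has last vowel 'e'. The stems whose last vowel is 'e' (zehet → zeunhet, zawem → zaunwem) insert -un- after the first vowel.
The other patterns: stems whose last vowel is 'a' add the prefix ti-; stems whose last vowel is 'u' delete the last vowel and add -uv; stems whose last vowel is 'i' repeat the first consonant+vowel as a prefix.
So divubkek → diunvubkek.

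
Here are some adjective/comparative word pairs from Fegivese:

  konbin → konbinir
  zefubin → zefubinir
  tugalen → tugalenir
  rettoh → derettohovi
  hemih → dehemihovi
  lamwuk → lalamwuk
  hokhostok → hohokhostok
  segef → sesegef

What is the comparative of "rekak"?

konbin and hemih both have last vowel 'i' yet inflect differently (konbinir, dehemihovi), so the last vowel is not what conditions the rule; the final letter is.
"rekak" ends in -k. The stems ending in -k (lamwuk → lalamwuk, hokhostok → hohokhostok) repeat the first consonant+vowel as a prefix.
So rekak → rerekak.

rerekak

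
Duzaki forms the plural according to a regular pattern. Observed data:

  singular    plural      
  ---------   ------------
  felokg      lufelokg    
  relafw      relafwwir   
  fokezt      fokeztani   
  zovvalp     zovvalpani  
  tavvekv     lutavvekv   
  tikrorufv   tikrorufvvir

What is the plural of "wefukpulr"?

wefukpulrani

tikrorufv and tavvekv both end in -v yet inflect differently (tikrorufvvir, lutavvekv), so the final letter is not what conditions the rule; the second-to-last letter is.
"wefukpulr" has second-to-last letter 'l'. The one such stem in the data (zovvalp → zovvalpani) adds -ani, so the same rule applies.
So wefukpulr → wefukpulrani.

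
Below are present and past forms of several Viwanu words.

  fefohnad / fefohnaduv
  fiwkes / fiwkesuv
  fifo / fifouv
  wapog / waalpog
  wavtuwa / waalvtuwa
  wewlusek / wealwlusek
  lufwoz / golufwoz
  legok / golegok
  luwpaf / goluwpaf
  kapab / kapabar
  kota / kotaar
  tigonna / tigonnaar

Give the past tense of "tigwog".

"tigwog" begins with t-. The one such stem in the data (tigonna → tigonnaar) adds -ar, so the same rule applies.
So tigwog → tigwogar.

tigwogar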